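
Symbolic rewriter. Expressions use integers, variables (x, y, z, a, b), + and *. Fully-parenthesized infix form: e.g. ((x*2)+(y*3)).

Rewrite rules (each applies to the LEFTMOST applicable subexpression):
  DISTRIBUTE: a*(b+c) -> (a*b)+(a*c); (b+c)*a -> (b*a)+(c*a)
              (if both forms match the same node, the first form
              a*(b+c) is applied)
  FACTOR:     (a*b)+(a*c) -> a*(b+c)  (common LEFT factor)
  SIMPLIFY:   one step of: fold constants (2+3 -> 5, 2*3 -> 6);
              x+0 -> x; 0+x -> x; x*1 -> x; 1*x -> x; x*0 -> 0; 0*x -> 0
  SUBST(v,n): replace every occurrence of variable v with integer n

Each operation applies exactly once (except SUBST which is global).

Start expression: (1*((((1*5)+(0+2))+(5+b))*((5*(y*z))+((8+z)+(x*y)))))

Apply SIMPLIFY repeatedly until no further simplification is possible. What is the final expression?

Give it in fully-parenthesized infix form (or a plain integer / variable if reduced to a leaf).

Start: (1*((((1*5)+(0+2))+(5+b))*((5*(y*z))+((8+z)+(x*y)))))
Step 1: at root: (1*((((1*5)+(0+2))+(5+b))*((5*(y*z))+((8+z)+(x*y))))) -> ((((1*5)+(0+2))+(5+b))*((5*(y*z))+((8+z)+(x*y)))); overall: (1*((((1*5)+(0+2))+(5+b))*((5*(y*z))+((8+z)+(x*y))))) -> ((((1*5)+(0+2))+(5+b))*((5*(y*z))+((8+z)+(x*y))))
Step 2: at LLL: (1*5) -> 5; overall: ((((1*5)+(0+2))+(5+b))*((5*(y*z))+((8+z)+(x*y)))) -> (((5+(0+2))+(5+b))*((5*(y*z))+((8+z)+(x*y))))
Step 3: at LLR: (0+2) -> 2; overall: (((5+(0+2))+(5+b))*((5*(y*z))+((8+z)+(x*y)))) -> (((5+2)+(5+b))*((5*(y*z))+((8+z)+(x*y))))
Step 4: at LL: (5+2) -> 7; overall: (((5+2)+(5+b))*((5*(y*z))+((8+z)+(x*y)))) -> ((7+(5+b))*((5*(y*z))+((8+z)+(x*y))))
Fixed point: ((7+(5+b))*((5*(y*z))+((8+z)+(x*y))))

Answer: ((7+(5+b))*((5*(y*z))+((8+z)+(x*y))))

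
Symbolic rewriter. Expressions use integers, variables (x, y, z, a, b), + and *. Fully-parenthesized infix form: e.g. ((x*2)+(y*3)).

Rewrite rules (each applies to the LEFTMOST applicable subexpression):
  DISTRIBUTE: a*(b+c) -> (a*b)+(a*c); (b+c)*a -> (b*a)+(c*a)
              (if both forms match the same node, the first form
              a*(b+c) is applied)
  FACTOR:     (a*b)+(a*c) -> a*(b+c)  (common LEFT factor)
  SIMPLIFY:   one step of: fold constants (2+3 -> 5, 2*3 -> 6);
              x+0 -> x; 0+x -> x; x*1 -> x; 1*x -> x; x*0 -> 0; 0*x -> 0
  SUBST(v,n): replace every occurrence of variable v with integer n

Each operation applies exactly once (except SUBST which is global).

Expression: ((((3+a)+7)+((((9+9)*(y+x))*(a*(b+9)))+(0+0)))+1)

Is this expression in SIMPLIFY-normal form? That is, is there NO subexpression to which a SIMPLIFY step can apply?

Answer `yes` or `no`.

Expression: ((((3+a)+7)+((((9+9)*(y+x))*(a*(b+9)))+(0+0)))+1)
Scanning for simplifiable subexpressions (pre-order)...
  at root: ((((3+a)+7)+((((9+9)*(y+x))*(a*(b+9)))+(0+0)))+1) (not simplifiable)
  at L: (((3+a)+7)+((((9+9)*(y+x))*(a*(b+9)))+(0+0))) (not simplifiable)
  at LL: ((3+a)+7) (not simplifiable)
  at LLL: (3+a) (not simplifiable)
  at LR: ((((9+9)*(y+x))*(a*(b+9)))+(0+0)) (not simplifiable)
  at LRL: (((9+9)*(y+x))*(a*(b+9))) (not simplifiable)
  at LRLL: ((9+9)*(y+x)) (not simplifiable)
  at LRLLL: (9+9) (SIMPLIFIABLE)
  at LRLLR: (y+x) (not simplifiable)
  at LRLR: (a*(b+9)) (not simplifiable)
  at LRLRR: (b+9) (not simplifiable)
  at LRR: (0+0) (SIMPLIFIABLE)
Found simplifiable subexpr at path LRLLL: (9+9)
One SIMPLIFY step would give: ((((3+a)+7)+(((18*(y+x))*(a*(b+9)))+(0+0)))+1)
-> NOT in normal form.

Answer: no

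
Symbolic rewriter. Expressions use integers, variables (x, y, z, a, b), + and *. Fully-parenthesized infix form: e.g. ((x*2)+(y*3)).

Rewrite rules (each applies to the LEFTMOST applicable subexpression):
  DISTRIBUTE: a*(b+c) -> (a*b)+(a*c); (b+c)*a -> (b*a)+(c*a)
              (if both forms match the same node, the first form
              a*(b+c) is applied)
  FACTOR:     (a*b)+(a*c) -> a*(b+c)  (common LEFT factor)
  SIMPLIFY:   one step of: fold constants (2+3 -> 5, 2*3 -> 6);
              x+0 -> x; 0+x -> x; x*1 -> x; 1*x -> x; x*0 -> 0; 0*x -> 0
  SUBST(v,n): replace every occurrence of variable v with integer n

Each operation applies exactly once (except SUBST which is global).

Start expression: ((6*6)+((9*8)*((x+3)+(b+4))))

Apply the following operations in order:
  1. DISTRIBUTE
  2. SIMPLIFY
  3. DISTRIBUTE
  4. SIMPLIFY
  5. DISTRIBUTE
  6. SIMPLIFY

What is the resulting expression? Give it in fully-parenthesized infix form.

Answer: (36+(((72*x)+(72*3))+(((9*8)*b)+((9*8)*4))))

Derivation:
Start: ((6*6)+((9*8)*((x+3)+(b+4))))
Apply DISTRIBUTE at R (target: ((9*8)*((x+3)+(b+4)))): ((6*6)+((9*8)*((x+3)+(b+4)))) -> ((6*6)+(((9*8)*(x+3))+((9*8)*(b+4))))
Apply SIMPLIFY at L (target: (6*6)): ((6*6)+(((9*8)*(x+3))+((9*8)*(b+4)))) -> (36+(((9*8)*(x+3))+((9*8)*(b+4))))
Apply DISTRIBUTE at RL (target: ((9*8)*(x+3))): (36+(((9*8)*(x+3))+((9*8)*(b+4)))) -> (36+((((9*8)*x)+((9*8)*3))+((9*8)*(b+4))))
Apply SIMPLIFY at RLLL (target: (9*8)): (36+((((9*8)*x)+((9*8)*3))+((9*8)*(b+4)))) -> (36+(((72*x)+((9*8)*3))+((9*8)*(b+4))))
Apply DISTRIBUTE at RR (target: ((9*8)*(b+4))): (36+(((72*x)+((9*8)*3))+((9*8)*(b+4)))) -> (36+(((72*x)+((9*8)*3))+(((9*8)*b)+((9*8)*4))))
Apply SIMPLIFY at RLRL (target: (9*8)): (36+(((72*x)+((9*8)*3))+(((9*8)*b)+((9*8)*4)))) -> (36+(((72*x)+(72*3))+(((9*8)*b)+((9*8)*4))))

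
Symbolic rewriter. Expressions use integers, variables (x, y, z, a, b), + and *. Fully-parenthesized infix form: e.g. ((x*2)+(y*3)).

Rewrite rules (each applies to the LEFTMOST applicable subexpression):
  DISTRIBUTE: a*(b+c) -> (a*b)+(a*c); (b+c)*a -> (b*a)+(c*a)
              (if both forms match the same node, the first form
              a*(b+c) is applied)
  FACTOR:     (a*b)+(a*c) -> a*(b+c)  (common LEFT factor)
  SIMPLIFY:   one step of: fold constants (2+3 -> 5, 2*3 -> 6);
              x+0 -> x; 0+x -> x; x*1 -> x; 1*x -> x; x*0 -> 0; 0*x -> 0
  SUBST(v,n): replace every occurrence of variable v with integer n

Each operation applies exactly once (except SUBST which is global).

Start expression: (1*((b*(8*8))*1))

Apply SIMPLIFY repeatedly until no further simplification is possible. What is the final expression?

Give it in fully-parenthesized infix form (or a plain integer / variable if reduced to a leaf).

Answer: (b*64)

Derivation:
Start: (1*((b*(8*8))*1))
Step 1: at root: (1*((b*(8*8))*1)) -> ((b*(8*8))*1); overall: (1*((b*(8*8))*1)) -> ((b*(8*8))*1)
Step 2: at root: ((b*(8*8))*1) -> (b*(8*8)); overall: ((b*(8*8))*1) -> (b*(8*8))
Step 3: at R: (8*8) -> 64; overall: (b*(8*8)) -> (b*64)
Fixed point: (b*64)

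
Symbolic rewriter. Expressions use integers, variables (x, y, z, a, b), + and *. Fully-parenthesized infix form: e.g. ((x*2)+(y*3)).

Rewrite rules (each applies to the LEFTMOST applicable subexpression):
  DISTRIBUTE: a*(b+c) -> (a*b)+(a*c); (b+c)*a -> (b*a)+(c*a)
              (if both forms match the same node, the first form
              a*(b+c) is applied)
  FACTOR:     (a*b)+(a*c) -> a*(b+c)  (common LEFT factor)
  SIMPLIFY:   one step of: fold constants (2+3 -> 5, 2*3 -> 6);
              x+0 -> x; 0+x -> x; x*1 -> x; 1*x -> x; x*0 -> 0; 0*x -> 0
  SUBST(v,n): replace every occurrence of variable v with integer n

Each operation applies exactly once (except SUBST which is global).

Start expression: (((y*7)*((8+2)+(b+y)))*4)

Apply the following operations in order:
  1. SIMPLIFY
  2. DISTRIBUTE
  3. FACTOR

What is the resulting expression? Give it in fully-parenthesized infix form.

Answer: (((y*7)*(10+(b+y)))*4)

Derivation:
Start: (((y*7)*((8+2)+(b+y)))*4)
Apply SIMPLIFY at LRL (target: (8+2)): (((y*7)*((8+2)+(b+y)))*4) -> (((y*7)*(10+(b+y)))*4)
Apply DISTRIBUTE at L (target: ((y*7)*(10+(b+y)))): (((y*7)*(10+(b+y)))*4) -> ((((y*7)*10)+((y*7)*(b+y)))*4)
Apply FACTOR at L (target: (((y*7)*10)+((y*7)*(b+y)))): ((((y*7)*10)+((y*7)*(b+y)))*4) -> (((y*7)*(10+(b+y)))*4)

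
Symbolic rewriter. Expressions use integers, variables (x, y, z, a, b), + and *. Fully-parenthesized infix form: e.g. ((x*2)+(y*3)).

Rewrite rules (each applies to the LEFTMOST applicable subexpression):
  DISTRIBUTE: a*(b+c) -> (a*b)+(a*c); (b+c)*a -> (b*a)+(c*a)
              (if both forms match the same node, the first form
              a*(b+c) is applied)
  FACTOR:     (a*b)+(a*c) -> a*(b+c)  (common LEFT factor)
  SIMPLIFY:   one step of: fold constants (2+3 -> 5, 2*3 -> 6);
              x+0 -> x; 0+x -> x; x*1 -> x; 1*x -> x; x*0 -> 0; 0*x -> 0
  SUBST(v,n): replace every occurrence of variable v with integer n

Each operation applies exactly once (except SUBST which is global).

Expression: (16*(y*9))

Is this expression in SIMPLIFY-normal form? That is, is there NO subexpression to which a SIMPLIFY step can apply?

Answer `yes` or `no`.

Answer: yes

Derivation:
Expression: (16*(y*9))
Scanning for simplifiable subexpressions (pre-order)...
  at root: (16*(y*9)) (not simplifiable)
  at R: (y*9) (not simplifiable)
Result: no simplifiable subexpression found -> normal form.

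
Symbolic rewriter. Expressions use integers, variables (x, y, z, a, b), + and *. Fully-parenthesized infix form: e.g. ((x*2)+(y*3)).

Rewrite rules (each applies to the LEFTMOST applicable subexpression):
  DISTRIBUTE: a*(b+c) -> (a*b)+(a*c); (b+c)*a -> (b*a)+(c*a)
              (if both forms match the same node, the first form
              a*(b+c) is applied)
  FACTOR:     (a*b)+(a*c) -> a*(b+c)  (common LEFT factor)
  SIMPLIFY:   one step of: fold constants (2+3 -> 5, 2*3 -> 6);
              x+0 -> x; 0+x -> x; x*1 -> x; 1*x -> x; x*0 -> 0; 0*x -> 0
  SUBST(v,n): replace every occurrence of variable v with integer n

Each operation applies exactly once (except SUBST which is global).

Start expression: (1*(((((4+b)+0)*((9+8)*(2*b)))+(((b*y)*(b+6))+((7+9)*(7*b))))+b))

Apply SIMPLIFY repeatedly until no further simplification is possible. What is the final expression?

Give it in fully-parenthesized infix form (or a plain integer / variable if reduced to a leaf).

Start: (1*(((((4+b)+0)*((9+8)*(2*b)))+(((b*y)*(b+6))+((7+9)*(7*b))))+b))
Step 1: at root: (1*(((((4+b)+0)*((9+8)*(2*b)))+(((b*y)*(b+6))+((7+9)*(7*b))))+b)) -> (((((4+b)+0)*((9+8)*(2*b)))+(((b*y)*(b+6))+((7+9)*(7*b))))+b); overall: (1*(((((4+b)+0)*((9+8)*(2*b)))+(((b*y)*(b+6))+((7+9)*(7*b))))+b)) -> (((((4+b)+0)*((9+8)*(2*b)))+(((b*y)*(b+6))+((7+9)*(7*b))))+b)
Step 2: at LLL: ((4+b)+0) -> (4+b); overall: (((((4+b)+0)*((9+8)*(2*b)))+(((b*y)*(b+6))+((7+9)*(7*b))))+b) -> ((((4+b)*((9+8)*(2*b)))+(((b*y)*(b+6))+((7+9)*(7*b))))+b)
Step 3: at LLRL: (9+8) -> 17; overall: ((((4+b)*((9+8)*(2*b)))+(((b*y)*(b+6))+((7+9)*(7*b))))+b) -> ((((4+b)*(17*(2*b)))+(((b*y)*(b+6))+((7+9)*(7*b))))+b)
Step 4: at LRRL: (7+9) -> 16; overall: ((((4+b)*(17*(2*b)))+(((b*y)*(b+6))+((7+9)*(7*b))))+b) -> ((((4+b)*(17*(2*b)))+(((b*y)*(b+6))+(16*(7*b))))+b)
Fixed point: ((((4+b)*(17*(2*b)))+(((b*y)*(b+6))+(16*(7*b))))+b)

Answer: ((((4+b)*(17*(2*b)))+(((b*y)*(b+6))+(16*(7*b))))+b)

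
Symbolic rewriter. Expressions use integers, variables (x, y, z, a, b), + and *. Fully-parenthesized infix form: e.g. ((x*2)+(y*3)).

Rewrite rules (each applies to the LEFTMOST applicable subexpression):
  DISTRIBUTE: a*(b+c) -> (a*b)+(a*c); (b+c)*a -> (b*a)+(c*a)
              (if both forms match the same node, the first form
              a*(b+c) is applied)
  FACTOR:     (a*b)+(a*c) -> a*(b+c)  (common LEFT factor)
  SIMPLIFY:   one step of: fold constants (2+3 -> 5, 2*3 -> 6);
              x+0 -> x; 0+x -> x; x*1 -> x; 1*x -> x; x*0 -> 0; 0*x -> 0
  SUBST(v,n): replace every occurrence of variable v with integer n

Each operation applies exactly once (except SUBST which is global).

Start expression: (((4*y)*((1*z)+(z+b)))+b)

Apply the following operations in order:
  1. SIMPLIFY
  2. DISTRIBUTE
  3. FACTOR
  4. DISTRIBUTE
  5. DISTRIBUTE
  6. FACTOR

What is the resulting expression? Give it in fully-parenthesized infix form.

Start: (((4*y)*((1*z)+(z+b)))+b)
Apply SIMPLIFY at LRL (target: (1*z)): (((4*y)*((1*z)+(z+b)))+b) -> (((4*y)*(z+(z+b)))+b)
Apply DISTRIBUTE at L (target: ((4*y)*(z+(z+b)))): (((4*y)*(z+(z+b)))+b) -> ((((4*y)*z)+((4*y)*(z+b)))+b)
Apply FACTOR at L (target: (((4*y)*z)+((4*y)*(z+b)))): ((((4*y)*z)+((4*y)*(z+b)))+b) -> (((4*y)*(z+(z+b)))+b)
Apply DISTRIBUTE at L (target: ((4*y)*(z+(z+b)))): (((4*y)*(z+(z+b)))+b) -> ((((4*y)*z)+((4*y)*(z+b)))+b)
Apply DISTRIBUTE at LR (target: ((4*y)*(z+b))): ((((4*y)*z)+((4*y)*(z+b)))+b) -> ((((4*y)*z)+(((4*y)*z)+((4*y)*b)))+b)
Apply FACTOR at LR (target: (((4*y)*z)+((4*y)*b))): ((((4*y)*z)+(((4*y)*z)+((4*y)*b)))+b) -> ((((4*y)*z)+((4*y)*(z+b)))+b)

Answer: ((((4*y)*z)+((4*y)*(z+b)))+b)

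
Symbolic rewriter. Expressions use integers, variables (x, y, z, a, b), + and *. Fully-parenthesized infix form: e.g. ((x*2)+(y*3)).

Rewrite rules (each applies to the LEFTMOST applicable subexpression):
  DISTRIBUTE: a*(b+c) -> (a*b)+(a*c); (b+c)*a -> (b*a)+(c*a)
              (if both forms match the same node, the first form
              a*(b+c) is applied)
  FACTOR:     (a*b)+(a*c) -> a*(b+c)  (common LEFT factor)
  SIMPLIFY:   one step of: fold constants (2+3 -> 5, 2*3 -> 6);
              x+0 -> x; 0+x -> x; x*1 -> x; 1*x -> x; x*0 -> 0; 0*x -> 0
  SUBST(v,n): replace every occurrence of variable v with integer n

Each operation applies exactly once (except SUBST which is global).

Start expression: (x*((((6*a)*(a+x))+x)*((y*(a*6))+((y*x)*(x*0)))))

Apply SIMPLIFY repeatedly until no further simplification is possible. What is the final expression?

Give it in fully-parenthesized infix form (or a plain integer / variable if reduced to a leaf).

Start: (x*((((6*a)*(a+x))+x)*((y*(a*6))+((y*x)*(x*0)))))
Step 1: at RRRR: (x*0) -> 0; overall: (x*((((6*a)*(a+x))+x)*((y*(a*6))+((y*x)*(x*0))))) -> (x*((((6*a)*(a+x))+x)*((y*(a*6))+((y*x)*0))))
Step 2: at RRR: ((y*x)*0) -> 0; overall: (x*((((6*a)*(a+x))+x)*((y*(a*6))+((y*x)*0)))) -> (x*((((6*a)*(a+x))+x)*((y*(a*6))+0)))
Step 3: at RR: ((y*(a*6))+0) -> (y*(a*6)); overall: (x*((((6*a)*(a+x))+x)*((y*(a*6))+0))) -> (x*((((6*a)*(a+x))+x)*(y*(a*6))))
Fixed point: (x*((((6*a)*(a+x))+x)*(y*(a*6))))

Answer: (x*((((6*a)*(a+x))+x)*(y*(a*6))))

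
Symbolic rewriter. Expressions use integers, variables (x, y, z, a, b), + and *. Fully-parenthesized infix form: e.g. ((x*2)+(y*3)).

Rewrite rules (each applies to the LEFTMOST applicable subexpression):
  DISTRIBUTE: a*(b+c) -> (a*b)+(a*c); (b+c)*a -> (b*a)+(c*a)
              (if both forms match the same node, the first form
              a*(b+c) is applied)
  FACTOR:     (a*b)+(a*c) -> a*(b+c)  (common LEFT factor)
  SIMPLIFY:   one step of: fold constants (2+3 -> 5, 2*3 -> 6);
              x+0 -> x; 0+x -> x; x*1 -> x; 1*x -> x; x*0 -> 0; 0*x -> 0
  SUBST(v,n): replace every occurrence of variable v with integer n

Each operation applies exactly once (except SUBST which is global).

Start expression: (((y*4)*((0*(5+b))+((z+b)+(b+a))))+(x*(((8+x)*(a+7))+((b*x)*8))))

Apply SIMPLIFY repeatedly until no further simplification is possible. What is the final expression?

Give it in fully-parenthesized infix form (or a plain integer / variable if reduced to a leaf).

Start: (((y*4)*((0*(5+b))+((z+b)+(b+a))))+(x*(((8+x)*(a+7))+((b*x)*8))))
Step 1: at LRL: (0*(5+b)) -> 0; overall: (((y*4)*((0*(5+b))+((z+b)+(b+a))))+(x*(((8+x)*(a+7))+((b*x)*8)))) -> (((y*4)*(0+((z+b)+(b+a))))+(x*(((8+x)*(a+7))+((b*x)*8))))
Step 2: at LR: (0+((z+b)+(b+a))) -> ((z+b)+(b+a)); overall: (((y*4)*(0+((z+b)+(b+a))))+(x*(((8+x)*(a+7))+((b*x)*8)))) -> (((y*4)*((z+b)+(b+a)))+(x*(((8+x)*(a+7))+((b*x)*8))))
Fixed point: (((y*4)*((z+b)+(b+a)))+(x*(((8+x)*(a+7))+((b*x)*8))))

Answer: (((y*4)*((z+b)+(b+a)))+(x*(((8+x)*(a+7))+((b*x)*8))))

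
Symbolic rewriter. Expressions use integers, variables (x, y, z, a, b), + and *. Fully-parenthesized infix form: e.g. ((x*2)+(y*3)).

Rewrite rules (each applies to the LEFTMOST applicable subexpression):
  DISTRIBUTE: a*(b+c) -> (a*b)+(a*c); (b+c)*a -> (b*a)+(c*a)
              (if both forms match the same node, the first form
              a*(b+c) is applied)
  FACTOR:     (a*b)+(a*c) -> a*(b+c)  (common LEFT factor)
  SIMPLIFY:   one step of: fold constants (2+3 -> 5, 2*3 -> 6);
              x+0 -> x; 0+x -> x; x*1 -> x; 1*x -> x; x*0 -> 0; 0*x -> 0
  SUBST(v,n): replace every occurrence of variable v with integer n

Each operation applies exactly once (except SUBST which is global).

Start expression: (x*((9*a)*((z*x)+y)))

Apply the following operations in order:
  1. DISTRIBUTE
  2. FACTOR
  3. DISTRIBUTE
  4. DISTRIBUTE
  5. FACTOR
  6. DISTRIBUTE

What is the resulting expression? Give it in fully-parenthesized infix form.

Answer: ((x*((9*a)*(z*x)))+(x*((9*a)*y)))

Derivation:
Start: (x*((9*a)*((z*x)+y)))
Apply DISTRIBUTE at R (target: ((9*a)*((z*x)+y))): (x*((9*a)*((z*x)+y))) -> (x*(((9*a)*(z*x))+((9*a)*y)))
Apply FACTOR at R (target: (((9*a)*(z*x))+((9*a)*y))): (x*(((9*a)*(z*x))+((9*a)*y))) -> (x*((9*a)*((z*x)+y)))
Apply DISTRIBUTE at R (target: ((9*a)*((z*x)+y))): (x*((9*a)*((z*x)+y))) -> (x*(((9*a)*(z*x))+((9*a)*y)))
Apply DISTRIBUTE at root (target: (x*(((9*a)*(z*x))+((9*a)*y)))): (x*(((9*a)*(z*x))+((9*a)*y))) -> ((x*((9*a)*(z*x)))+(x*((9*a)*y)))
Apply FACTOR at root (target: ((x*((9*a)*(z*x)))+(x*((9*a)*y)))): ((x*((9*a)*(z*x)))+(x*((9*a)*y))) -> (x*(((9*a)*(z*x))+((9*a)*y)))
Apply DISTRIBUTE at root (target: (x*(((9*a)*(z*x))+((9*a)*y)))): (x*(((9*a)*(z*x))+((9*a)*y))) -> ((x*((9*a)*(z*x)))+(x*((9*a)*y)))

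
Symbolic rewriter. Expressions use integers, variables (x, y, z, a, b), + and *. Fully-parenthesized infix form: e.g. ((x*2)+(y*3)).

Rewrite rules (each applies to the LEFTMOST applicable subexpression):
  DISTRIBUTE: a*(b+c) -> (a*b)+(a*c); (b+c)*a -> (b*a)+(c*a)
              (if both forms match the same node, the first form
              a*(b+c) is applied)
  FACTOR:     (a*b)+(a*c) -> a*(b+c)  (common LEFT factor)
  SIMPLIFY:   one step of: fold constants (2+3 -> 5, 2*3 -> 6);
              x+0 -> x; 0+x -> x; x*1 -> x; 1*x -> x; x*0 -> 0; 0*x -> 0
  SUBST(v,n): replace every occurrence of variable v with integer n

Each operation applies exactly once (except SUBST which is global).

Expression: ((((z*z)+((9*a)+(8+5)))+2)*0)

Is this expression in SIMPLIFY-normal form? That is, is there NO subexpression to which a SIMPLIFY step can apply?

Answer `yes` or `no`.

Answer: no

Derivation:
Expression: ((((z*z)+((9*a)+(8+5)))+2)*0)
Scanning for simplifiable subexpressions (pre-order)...
  at root: ((((z*z)+((9*a)+(8+5)))+2)*0) (SIMPLIFIABLE)
  at L: (((z*z)+((9*a)+(8+5)))+2) (not simplifiable)
  at LL: ((z*z)+((9*a)+(8+5))) (not simplifiable)
  at LLL: (z*z) (not simplifiable)
  at LLR: ((9*a)+(8+5)) (not simplifiable)
  at LLRL: (9*a) (not simplifiable)
  at LLRR: (8+5) (SIMPLIFIABLE)
Found simplifiable subexpr at path root: ((((z*z)+((9*a)+(8+5)))+2)*0)
One SIMPLIFY step would give: 0
-> NOT in normal form.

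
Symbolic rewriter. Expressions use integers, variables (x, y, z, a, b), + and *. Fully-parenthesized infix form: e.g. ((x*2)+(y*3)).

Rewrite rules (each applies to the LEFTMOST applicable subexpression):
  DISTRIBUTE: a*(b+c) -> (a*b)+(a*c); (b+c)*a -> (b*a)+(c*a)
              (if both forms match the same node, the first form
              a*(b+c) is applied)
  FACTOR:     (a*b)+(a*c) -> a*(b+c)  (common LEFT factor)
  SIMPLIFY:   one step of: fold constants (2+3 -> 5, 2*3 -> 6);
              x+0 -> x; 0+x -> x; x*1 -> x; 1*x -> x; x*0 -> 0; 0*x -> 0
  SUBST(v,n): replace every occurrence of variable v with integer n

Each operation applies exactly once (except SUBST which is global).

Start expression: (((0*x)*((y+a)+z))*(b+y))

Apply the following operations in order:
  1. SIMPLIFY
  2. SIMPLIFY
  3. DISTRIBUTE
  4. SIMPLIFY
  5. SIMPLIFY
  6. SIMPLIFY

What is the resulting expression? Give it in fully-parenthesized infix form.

Start: (((0*x)*((y+a)+z))*(b+y))
Apply SIMPLIFY at LL (target: (0*x)): (((0*x)*((y+a)+z))*(b+y)) -> ((0*((y+a)+z))*(b+y))
Apply SIMPLIFY at L (target: (0*((y+a)+z))): ((0*((y+a)+z))*(b+y)) -> (0*(b+y))
Apply DISTRIBUTE at root (target: (0*(b+y))): (0*(b+y)) -> ((0*b)+(0*y))
Apply SIMPLIFY at L (target: (0*b)): ((0*b)+(0*y)) -> (0+(0*y))
Apply SIMPLIFY at root (target: (0+(0*y))): (0+(0*y)) -> (0*y)
Apply SIMPLIFY at root (target: (0*y)): (0*y) -> 0

Answer: 0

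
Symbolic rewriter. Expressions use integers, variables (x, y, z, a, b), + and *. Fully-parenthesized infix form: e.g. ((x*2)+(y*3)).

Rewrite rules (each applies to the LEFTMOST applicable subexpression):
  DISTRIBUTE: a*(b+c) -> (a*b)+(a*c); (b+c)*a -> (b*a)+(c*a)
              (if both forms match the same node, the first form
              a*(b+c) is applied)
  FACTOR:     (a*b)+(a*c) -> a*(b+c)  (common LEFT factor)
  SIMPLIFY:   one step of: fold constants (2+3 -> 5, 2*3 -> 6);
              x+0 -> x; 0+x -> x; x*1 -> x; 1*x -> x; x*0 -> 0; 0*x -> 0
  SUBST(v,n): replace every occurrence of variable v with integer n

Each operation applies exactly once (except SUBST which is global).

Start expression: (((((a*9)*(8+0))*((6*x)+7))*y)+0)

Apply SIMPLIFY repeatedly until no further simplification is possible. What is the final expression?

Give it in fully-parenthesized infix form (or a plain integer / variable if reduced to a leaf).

Answer: ((((a*9)*8)*((6*x)+7))*y)

Derivation:
Start: (((((a*9)*(8+0))*((6*x)+7))*y)+0)
Step 1: at root: (((((a*9)*(8+0))*((6*x)+7))*y)+0) -> ((((a*9)*(8+0))*((6*x)+7))*y); overall: (((((a*9)*(8+0))*((6*x)+7))*y)+0) -> ((((a*9)*(8+0))*((6*x)+7))*y)
Step 2: at LLR: (8+0) -> 8; overall: ((((a*9)*(8+0))*((6*x)+7))*y) -> ((((a*9)*8)*((6*x)+7))*y)
Fixed point: ((((a*9)*8)*((6*x)+7))*y)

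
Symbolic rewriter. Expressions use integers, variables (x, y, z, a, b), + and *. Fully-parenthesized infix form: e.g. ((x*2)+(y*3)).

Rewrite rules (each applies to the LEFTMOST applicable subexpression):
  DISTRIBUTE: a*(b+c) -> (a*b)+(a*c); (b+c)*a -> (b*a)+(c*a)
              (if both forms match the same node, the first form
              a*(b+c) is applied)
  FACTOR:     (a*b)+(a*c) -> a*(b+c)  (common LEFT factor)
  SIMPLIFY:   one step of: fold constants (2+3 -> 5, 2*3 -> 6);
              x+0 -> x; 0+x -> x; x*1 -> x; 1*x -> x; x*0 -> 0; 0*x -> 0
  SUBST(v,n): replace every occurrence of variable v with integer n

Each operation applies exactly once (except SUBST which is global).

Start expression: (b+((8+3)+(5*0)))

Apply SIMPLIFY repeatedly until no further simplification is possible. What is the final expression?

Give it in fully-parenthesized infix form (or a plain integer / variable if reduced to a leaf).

Start: (b+((8+3)+(5*0)))
Step 1: at RL: (8+3) -> 11; overall: (b+((8+3)+(5*0))) -> (b+(11+(5*0)))
Step 2: at RR: (5*0) -> 0; overall: (b+(11+(5*0))) -> (b+(11+0))
Step 3: at R: (11+0) -> 11; overall: (b+(11+0)) -> (b+11)
Fixed point: (b+11)

Answer: (b+11)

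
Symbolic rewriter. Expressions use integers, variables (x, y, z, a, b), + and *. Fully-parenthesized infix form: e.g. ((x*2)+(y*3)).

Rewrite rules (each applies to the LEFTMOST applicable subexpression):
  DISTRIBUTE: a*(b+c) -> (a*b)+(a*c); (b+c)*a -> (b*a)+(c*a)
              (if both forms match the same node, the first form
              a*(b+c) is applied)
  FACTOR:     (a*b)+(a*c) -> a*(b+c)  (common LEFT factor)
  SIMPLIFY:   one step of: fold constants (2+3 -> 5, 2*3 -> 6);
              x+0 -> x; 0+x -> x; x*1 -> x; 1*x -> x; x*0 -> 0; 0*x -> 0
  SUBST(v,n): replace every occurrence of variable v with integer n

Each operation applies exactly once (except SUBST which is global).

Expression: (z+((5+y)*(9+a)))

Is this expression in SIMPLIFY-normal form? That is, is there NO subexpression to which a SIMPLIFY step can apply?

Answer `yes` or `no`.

Expression: (z+((5+y)*(9+a)))
Scanning for simplifiable subexpressions (pre-order)...
  at root: (z+((5+y)*(9+a))) (not simplifiable)
  at R: ((5+y)*(9+a)) (not simplifiable)
  at RL: (5+y) (not simplifiable)
  at RR: (9+a) (not simplifiable)
Result: no simplifiable subexpression found -> normal form.

Answer: yes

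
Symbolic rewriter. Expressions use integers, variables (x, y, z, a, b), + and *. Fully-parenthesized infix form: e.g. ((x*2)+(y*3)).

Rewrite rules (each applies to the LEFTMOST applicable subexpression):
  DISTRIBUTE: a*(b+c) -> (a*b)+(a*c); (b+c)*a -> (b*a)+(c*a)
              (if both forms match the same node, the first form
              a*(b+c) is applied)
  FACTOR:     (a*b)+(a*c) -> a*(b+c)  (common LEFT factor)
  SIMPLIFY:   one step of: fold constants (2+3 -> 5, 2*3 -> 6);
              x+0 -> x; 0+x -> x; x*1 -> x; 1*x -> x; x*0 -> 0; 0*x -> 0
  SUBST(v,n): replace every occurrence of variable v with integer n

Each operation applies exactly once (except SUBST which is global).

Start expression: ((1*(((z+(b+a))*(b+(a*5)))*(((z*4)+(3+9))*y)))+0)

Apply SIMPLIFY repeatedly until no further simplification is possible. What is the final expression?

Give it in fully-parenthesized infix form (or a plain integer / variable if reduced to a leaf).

Start: ((1*(((z+(b+a))*(b+(a*5)))*(((z*4)+(3+9))*y)))+0)
Step 1: at root: ((1*(((z+(b+a))*(b+(a*5)))*(((z*4)+(3+9))*y)))+0) -> (1*(((z+(b+a))*(b+(a*5)))*(((z*4)+(3+9))*y))); overall: ((1*(((z+(b+a))*(b+(a*5)))*(((z*4)+(3+9))*y)))+0) -> (1*(((z+(b+a))*(b+(a*5)))*(((z*4)+(3+9))*y)))
Step 2: at root: (1*(((z+(b+a))*(b+(a*5)))*(((z*4)+(3+9))*y))) -> (((z+(b+a))*(b+(a*5)))*(((z*4)+(3+9))*y)); overall: (1*(((z+(b+a))*(b+(a*5)))*(((z*4)+(3+9))*y))) -> (((z+(b+a))*(b+(a*5)))*(((z*4)+(3+9))*y))
Step 3: at RLR: (3+9) -> 12; overall: (((z+(b+a))*(b+(a*5)))*(((z*4)+(3+9))*y)) -> (((z+(b+a))*(b+(a*5)))*(((z*4)+12)*y))
Fixed point: (((z+(b+a))*(b+(a*5)))*(((z*4)+12)*y))

Answer: (((z+(b+a))*(b+(a*5)))*(((z*4)+12)*y))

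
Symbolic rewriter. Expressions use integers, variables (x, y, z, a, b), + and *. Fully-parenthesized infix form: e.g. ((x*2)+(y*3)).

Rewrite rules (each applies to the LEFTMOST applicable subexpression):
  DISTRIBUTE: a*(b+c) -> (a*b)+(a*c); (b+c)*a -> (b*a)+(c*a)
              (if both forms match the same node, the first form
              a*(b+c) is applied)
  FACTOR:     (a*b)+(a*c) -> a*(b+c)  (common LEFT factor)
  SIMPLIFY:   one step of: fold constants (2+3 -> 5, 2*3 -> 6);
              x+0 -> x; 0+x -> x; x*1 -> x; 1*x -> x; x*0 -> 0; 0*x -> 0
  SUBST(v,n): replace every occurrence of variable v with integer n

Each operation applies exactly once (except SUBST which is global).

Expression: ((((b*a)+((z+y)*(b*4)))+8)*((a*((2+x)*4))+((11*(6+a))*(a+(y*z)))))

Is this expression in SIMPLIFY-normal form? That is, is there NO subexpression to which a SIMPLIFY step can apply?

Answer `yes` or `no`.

Expression: ((((b*a)+((z+y)*(b*4)))+8)*((a*((2+x)*4))+((11*(6+a))*(a+(y*z)))))
Scanning for simplifiable subexpressions (pre-order)...
  at root: ((((b*a)+((z+y)*(b*4)))+8)*((a*((2+x)*4))+((11*(6+a))*(a+(y*z))))) (not simplifiable)
  at L: (((b*a)+((z+y)*(b*4)))+8) (not simplifiable)
  at LL: ((b*a)+((z+y)*(b*4))) (not simplifiable)
  at LLL: (b*a) (not simplifiable)
  at LLR: ((z+y)*(b*4)) (not simplifiable)
  at LLRL: (z+y) (not simplifiable)
  at LLRR: (b*4) (not simplifiable)
  at R: ((a*((2+x)*4))+((11*(6+a))*(a+(y*z)))) (not simplifiable)
  at RL: (a*((2+x)*4)) (not simplifiable)
  at RLR: ((2+x)*4) (not simplifiable)
  at RLRL: (2+x) (not simplifiable)
  at RR: ((11*(6+a))*(a+(y*z))) (not simplifiable)
  at RRL: (11*(6+a)) (not simplifiable)
  at RRLR: (6+a) (not simplifiable)
  at RRR: (a+(y*z)) (not simplifiable)
  at RRRR: (y*z) (not simplifiable)
Result: no simplifiable subexpression found -> normal form.

Answer: yes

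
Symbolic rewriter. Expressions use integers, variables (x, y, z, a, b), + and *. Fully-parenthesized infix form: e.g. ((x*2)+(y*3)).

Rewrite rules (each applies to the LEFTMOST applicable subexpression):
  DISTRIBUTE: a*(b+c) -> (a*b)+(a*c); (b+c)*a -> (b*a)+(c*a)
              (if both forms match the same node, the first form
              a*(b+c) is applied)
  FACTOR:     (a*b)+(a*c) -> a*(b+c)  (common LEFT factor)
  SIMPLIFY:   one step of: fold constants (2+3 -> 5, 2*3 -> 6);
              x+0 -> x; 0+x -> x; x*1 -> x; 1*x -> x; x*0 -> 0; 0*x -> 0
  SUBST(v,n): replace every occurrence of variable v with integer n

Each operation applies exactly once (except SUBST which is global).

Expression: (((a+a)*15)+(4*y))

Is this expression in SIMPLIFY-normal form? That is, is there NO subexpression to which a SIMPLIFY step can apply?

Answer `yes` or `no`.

Answer: yes

Derivation:
Expression: (((a+a)*15)+(4*y))
Scanning for simplifiable subexpressions (pre-order)...
  at root: (((a+a)*15)+(4*y)) (not simplifiable)
  at L: ((a+a)*15) (not simplifiable)
  at LL: (a+a) (not simplifiable)
  at R: (4*y) (not simplifiable)
Result: no simplifiable subexpression found -> normal form.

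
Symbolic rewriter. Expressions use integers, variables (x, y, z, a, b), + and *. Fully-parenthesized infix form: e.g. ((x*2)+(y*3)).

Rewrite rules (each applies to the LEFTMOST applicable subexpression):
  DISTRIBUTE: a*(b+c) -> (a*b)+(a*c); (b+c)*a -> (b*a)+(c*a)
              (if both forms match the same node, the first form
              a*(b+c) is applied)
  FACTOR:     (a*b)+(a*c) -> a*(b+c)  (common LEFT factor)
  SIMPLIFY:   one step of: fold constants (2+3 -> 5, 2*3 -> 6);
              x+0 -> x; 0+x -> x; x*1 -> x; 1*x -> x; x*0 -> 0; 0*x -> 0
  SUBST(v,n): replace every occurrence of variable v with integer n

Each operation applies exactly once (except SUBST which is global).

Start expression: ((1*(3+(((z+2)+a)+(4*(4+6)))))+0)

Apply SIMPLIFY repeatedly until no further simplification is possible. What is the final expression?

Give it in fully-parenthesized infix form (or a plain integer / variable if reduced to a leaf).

Answer: (3+(((z+2)+a)+40))

Derivation:
Start: ((1*(3+(((z+2)+a)+(4*(4+6)))))+0)
Step 1: at root: ((1*(3+(((z+2)+a)+(4*(4+6)))))+0) -> (1*(3+(((z+2)+a)+(4*(4+6))))); overall: ((1*(3+(((z+2)+a)+(4*(4+6)))))+0) -> (1*(3+(((z+2)+a)+(4*(4+6)))))
Step 2: at root: (1*(3+(((z+2)+a)+(4*(4+6))))) -> (3+(((z+2)+a)+(4*(4+6)))); overall: (1*(3+(((z+2)+a)+(4*(4+6))))) -> (3+(((z+2)+a)+(4*(4+6))))
Step 3: at RRR: (4+6) -> 10; overall: (3+(((z+2)+a)+(4*(4+6)))) -> (3+(((z+2)+a)+(4*10)))
Step 4: at RR: (4*10) -> 40; overall: (3+(((z+2)+a)+(4*10))) -> (3+(((z+2)+a)+40))
Fixed point: (3+(((z+2)+a)+40))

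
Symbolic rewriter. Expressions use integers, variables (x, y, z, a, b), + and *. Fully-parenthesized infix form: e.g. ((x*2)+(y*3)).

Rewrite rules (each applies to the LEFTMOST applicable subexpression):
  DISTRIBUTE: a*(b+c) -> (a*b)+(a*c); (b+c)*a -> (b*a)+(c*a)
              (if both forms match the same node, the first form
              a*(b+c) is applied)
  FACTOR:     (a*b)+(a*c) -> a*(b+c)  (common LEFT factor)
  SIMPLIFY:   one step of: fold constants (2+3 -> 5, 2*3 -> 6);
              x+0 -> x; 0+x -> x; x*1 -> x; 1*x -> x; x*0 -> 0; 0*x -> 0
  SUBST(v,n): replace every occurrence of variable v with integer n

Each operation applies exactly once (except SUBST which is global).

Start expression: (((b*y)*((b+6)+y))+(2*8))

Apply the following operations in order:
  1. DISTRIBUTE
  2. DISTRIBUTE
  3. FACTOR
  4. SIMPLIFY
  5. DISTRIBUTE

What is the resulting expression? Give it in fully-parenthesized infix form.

Answer: (((((b*y)*b)+((b*y)*6))+((b*y)*y))+16)

Derivation:
Start: (((b*y)*((b+6)+y))+(2*8))
Apply DISTRIBUTE at L (target: ((b*y)*((b+6)+y))): (((b*y)*((b+6)+y))+(2*8)) -> ((((b*y)*(b+6))+((b*y)*y))+(2*8))
Apply DISTRIBUTE at LL (target: ((b*y)*(b+6))): ((((b*y)*(b+6))+((b*y)*y))+(2*8)) -> (((((b*y)*b)+((b*y)*6))+((b*y)*y))+(2*8))
Apply FACTOR at LL (target: (((b*y)*b)+((b*y)*6))): (((((b*y)*b)+((b*y)*6))+((b*y)*y))+(2*8)) -> ((((b*y)*(b+6))+((b*y)*y))+(2*8))
Apply SIMPLIFY at R (target: (2*8)): ((((b*y)*(b+6))+((b*y)*y))+(2*8)) -> ((((b*y)*(b+6))+((b*y)*y))+16)
Apply DISTRIBUTE at LL (target: ((b*y)*(b+6))): ((((b*y)*(b+6))+((b*y)*y))+16) -> (((((b*y)*b)+((b*y)*6))+((b*y)*y))+16)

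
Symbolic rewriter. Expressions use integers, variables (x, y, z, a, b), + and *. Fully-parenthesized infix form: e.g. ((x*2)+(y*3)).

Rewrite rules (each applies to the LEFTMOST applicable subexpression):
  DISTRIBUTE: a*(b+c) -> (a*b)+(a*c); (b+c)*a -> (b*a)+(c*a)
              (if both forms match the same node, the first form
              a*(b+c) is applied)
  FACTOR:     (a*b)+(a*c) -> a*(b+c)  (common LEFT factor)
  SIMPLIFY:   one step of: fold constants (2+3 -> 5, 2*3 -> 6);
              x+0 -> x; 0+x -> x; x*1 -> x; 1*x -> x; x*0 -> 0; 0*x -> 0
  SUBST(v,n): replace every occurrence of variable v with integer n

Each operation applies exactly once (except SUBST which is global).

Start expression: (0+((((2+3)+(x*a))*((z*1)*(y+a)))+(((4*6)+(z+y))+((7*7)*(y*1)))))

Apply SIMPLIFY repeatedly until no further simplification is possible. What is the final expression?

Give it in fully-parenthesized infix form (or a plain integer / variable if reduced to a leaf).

Answer: (((5+(x*a))*(z*(y+a)))+((24+(z+y))+(49*y)))

Derivation:
Start: (0+((((2+3)+(x*a))*((z*1)*(y+a)))+(((4*6)+(z+y))+((7*7)*(y*1)))))
Step 1: at root: (0+((((2+3)+(x*a))*((z*1)*(y+a)))+(((4*6)+(z+y))+((7*7)*(y*1))))) -> ((((2+3)+(x*a))*((z*1)*(y+a)))+(((4*6)+(z+y))+((7*7)*(y*1)))); overall: (0+((((2+3)+(x*a))*((z*1)*(y+a)))+(((4*6)+(z+y))+((7*7)*(y*1))))) -> ((((2+3)+(x*a))*((z*1)*(y+a)))+(((4*6)+(z+y))+((7*7)*(y*1))))
Step 2: at LLL: (2+3) -> 5; overall: ((((2+3)+(x*a))*((z*1)*(y+a)))+(((4*6)+(z+y))+((7*7)*(y*1)))) -> (((5+(x*a))*((z*1)*(y+a)))+(((4*6)+(z+y))+((7*7)*(y*1))))
Step 3: at LRL: (z*1) -> z; overall: (((5+(x*a))*((z*1)*(y+a)))+(((4*6)+(z+y))+((7*7)*(y*1)))) -> (((5+(x*a))*(z*(y+a)))+(((4*6)+(z+y))+((7*7)*(y*1))))
Step 4: at RLL: (4*6) -> 24; overall: (((5+(x*a))*(z*(y+a)))+(((4*6)+(z+y))+((7*7)*(y*1)))) -> (((5+(x*a))*(z*(y+a)))+((24+(z+y))+((7*7)*(y*1))))
Step 5: at RRL: (7*7) -> 49; overall: (((5+(x*a))*(z*(y+a)))+((24+(z+y))+((7*7)*(y*1)))) -> (((5+(x*a))*(z*(y+a)))+((24+(z+y))+(49*(y*1))))
Step 6: at RRR: (y*1) -> y; overall: (((5+(x*a))*(z*(y+a)))+((24+(z+y))+(49*(y*1)))) -> (((5+(x*a))*(z*(y+a)))+((24+(z+y))+(49*y)))
Fixed point: (((5+(x*a))*(z*(y+a)))+((24+(z+y))+(49*y)))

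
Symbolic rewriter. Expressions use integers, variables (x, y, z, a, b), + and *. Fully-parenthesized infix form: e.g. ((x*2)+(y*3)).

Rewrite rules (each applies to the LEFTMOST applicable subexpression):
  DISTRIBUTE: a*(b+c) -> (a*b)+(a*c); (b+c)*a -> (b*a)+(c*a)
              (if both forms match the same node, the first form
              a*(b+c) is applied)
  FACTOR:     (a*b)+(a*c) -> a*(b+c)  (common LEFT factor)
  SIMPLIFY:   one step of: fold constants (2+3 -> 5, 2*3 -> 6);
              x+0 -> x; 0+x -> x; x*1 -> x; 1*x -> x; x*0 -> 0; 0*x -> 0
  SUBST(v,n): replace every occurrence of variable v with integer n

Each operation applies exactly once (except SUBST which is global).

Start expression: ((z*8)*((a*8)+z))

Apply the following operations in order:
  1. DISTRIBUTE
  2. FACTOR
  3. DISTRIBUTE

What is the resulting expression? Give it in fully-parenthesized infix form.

Answer: (((z*8)*(a*8))+((z*8)*z))

Derivation:
Start: ((z*8)*((a*8)+z))
Apply DISTRIBUTE at root (target: ((z*8)*((a*8)+z))): ((z*8)*((a*8)+z)) -> (((z*8)*(a*8))+((z*8)*z))
Apply FACTOR at root (target: (((z*8)*(a*8))+((z*8)*z))): (((z*8)*(a*8))+((z*8)*z)) -> ((z*8)*((a*8)+z))
Apply DISTRIBUTE at root (target: ((z*8)*((a*8)+z))): ((z*8)*((a*8)+z)) -> (((z*8)*(a*8))+((z*8)*z))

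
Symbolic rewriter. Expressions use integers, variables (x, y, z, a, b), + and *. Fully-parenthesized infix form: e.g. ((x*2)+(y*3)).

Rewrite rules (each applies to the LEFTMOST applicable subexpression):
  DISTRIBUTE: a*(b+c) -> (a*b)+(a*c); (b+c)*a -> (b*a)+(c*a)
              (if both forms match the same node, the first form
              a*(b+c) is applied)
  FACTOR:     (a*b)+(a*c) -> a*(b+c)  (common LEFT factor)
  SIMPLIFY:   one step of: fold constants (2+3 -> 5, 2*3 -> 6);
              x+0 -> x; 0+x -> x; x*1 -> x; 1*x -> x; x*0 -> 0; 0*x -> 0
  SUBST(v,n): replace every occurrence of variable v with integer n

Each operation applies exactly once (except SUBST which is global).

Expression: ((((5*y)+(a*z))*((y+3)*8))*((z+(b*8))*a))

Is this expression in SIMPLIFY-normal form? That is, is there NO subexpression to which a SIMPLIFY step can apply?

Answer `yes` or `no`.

Expression: ((((5*y)+(a*z))*((y+3)*8))*((z+(b*8))*a))
Scanning for simplifiable subexpressions (pre-order)...
  at root: ((((5*y)+(a*z))*((y+3)*8))*((z+(b*8))*a)) (not simplifiable)
  at L: (((5*y)+(a*z))*((y+3)*8)) (not simplifiable)
  at LL: ((5*y)+(a*z)) (not simplifiable)
  at LLL: (5*y) (not simplifiable)
  at LLR: (a*z) (not simplifiable)
  at LR: ((y+3)*8) (not simplifiable)
  at LRL: (y+3) (not simplifiable)
  at R: ((z+(b*8))*a) (not simplifiable)
  at RL: (z+(b*8)) (not simplifiable)
  at RLR: (b*8) (not simplifiable)
Result: no simplifiable subexpression found -> normal form.

Answer: yes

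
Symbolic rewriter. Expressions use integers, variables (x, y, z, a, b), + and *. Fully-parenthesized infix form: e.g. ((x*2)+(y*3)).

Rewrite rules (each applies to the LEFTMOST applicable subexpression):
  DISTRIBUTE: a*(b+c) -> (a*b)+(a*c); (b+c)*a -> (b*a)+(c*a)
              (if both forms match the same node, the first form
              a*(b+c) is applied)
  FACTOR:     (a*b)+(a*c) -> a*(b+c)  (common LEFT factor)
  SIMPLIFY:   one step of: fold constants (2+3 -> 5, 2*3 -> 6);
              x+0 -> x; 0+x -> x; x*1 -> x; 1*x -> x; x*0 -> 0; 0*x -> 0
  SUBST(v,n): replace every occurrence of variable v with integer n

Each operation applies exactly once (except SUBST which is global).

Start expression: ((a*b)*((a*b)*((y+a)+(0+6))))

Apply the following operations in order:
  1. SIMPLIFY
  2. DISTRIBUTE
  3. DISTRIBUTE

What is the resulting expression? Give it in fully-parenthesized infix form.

Start: ((a*b)*((a*b)*((y+a)+(0+6))))
Apply SIMPLIFY at RRR (target: (0+6)): ((a*b)*((a*b)*((y+a)+(0+6)))) -> ((a*b)*((a*b)*((y+a)+6)))
Apply DISTRIBUTE at R (target: ((a*b)*((y+a)+6))): ((a*b)*((a*b)*((y+a)+6))) -> ((a*b)*(((a*b)*(y+a))+((a*b)*6)))
Apply DISTRIBUTE at root (target: ((a*b)*(((a*b)*(y+a))+((a*b)*6)))): ((a*b)*(((a*b)*(y+a))+((a*b)*6))) -> (((a*b)*((a*b)*(y+a)))+((a*b)*((a*b)*6)))

Answer: (((a*b)*((a*b)*(y+a)))+((a*b)*((a*b)*6)))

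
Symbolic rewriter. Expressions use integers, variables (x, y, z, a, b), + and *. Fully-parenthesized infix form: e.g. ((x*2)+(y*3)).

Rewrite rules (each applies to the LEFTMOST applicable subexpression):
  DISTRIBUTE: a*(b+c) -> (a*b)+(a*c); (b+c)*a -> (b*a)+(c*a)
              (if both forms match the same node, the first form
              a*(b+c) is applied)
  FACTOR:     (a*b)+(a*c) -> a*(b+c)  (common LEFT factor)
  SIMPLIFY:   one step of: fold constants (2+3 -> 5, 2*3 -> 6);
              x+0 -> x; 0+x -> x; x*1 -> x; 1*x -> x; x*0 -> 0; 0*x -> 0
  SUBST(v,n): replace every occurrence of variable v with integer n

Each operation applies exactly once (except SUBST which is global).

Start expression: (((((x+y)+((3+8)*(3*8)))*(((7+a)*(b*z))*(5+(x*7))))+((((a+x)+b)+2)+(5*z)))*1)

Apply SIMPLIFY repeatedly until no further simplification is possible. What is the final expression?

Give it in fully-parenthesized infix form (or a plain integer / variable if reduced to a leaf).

Start: (((((x+y)+((3+8)*(3*8)))*(((7+a)*(b*z))*(5+(x*7))))+((((a+x)+b)+2)+(5*z)))*1)
Step 1: at root: (((((x+y)+((3+8)*(3*8)))*(((7+a)*(b*z))*(5+(x*7))))+((((a+x)+b)+2)+(5*z)))*1) -> ((((x+y)+((3+8)*(3*8)))*(((7+a)*(b*z))*(5+(x*7))))+((((a+x)+b)+2)+(5*z))); overall: (((((x+y)+((3+8)*(3*8)))*(((7+a)*(b*z))*(5+(x*7))))+((((a+x)+b)+2)+(5*z)))*1) -> ((((x+y)+((3+8)*(3*8)))*(((7+a)*(b*z))*(5+(x*7))))+((((a+x)+b)+2)+(5*z)))
Step 2: at LLRL: (3+8) -> 11; overall: ((((x+y)+((3+8)*(3*8)))*(((7+a)*(b*z))*(5+(x*7))))+((((a+x)+b)+2)+(5*z))) -> ((((x+y)+(11*(3*8)))*(((7+a)*(b*z))*(5+(x*7))))+((((a+x)+b)+2)+(5*z)))
Step 3: at LLRR: (3*8) -> 24; overall: ((((x+y)+(11*(3*8)))*(((7+a)*(b*z))*(5+(x*7))))+((((a+x)+b)+2)+(5*z))) -> ((((x+y)+(11*24))*(((7+a)*(b*z))*(5+(x*7))))+((((a+x)+b)+2)+(5*z)))
Step 4: at LLR: (11*24) -> 264; overall: ((((x+y)+(11*24))*(((7+a)*(b*z))*(5+(x*7))))+((((a+x)+b)+2)+(5*z))) -> ((((x+y)+264)*(((7+a)*(b*z))*(5+(x*7))))+((((a+x)+b)+2)+(5*z)))
Fixed point: ((((x+y)+264)*(((7+a)*(b*z))*(5+(x*7))))+((((a+x)+b)+2)+(5*z)))

Answer: ((((x+y)+264)*(((7+a)*(b*z))*(5+(x*7))))+((((a+x)+b)+2)+(5*z)))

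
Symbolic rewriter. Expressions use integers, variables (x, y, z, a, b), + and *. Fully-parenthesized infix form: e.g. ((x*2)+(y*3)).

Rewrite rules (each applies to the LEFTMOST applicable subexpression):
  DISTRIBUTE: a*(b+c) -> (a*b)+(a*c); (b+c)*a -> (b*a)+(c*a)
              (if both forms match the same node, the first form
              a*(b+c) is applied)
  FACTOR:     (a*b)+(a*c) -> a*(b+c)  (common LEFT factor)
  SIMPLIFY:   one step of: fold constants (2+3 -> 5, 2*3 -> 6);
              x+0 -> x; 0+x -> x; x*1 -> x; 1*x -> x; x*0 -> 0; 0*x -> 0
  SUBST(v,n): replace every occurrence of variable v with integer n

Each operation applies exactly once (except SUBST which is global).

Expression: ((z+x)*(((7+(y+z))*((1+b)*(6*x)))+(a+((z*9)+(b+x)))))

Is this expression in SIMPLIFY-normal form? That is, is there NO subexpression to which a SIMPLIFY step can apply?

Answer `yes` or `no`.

Expression: ((z+x)*(((7+(y+z))*((1+b)*(6*x)))+(a+((z*9)+(b+x)))))
Scanning for simplifiable subexpressions (pre-order)...
  at root: ((z+x)*(((7+(y+z))*((1+b)*(6*x)))+(a+((z*9)+(b+x))))) (not simplifiable)
  at L: (z+x) (not simplifiable)
  at R: (((7+(y+z))*((1+b)*(6*x)))+(a+((z*9)+(b+x)))) (not simplifiable)
  at RL: ((7+(y+z))*((1+b)*(6*x))) (not simplifiable)
  at RLL: (7+(y+z)) (not simplifiable)
  at RLLR: (y+z) (not simplifiable)
  at RLR: ((1+b)*(6*x)) (not simplifiable)
  at RLRL: (1+b) (not simplifiable)
  at RLRR: (6*x) (not simplifiable)
  at RR: (a+((z*9)+(b+x))) (not simplifiable)
  at RRR: ((z*9)+(b+x)) (not simplifiable)
  at RRRL: (z*9) (not simplifiable)
  at RRRR: (b+x) (not simplifiable)
Result: no simplifiable subexpression found -> normal form.

Answer: yes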